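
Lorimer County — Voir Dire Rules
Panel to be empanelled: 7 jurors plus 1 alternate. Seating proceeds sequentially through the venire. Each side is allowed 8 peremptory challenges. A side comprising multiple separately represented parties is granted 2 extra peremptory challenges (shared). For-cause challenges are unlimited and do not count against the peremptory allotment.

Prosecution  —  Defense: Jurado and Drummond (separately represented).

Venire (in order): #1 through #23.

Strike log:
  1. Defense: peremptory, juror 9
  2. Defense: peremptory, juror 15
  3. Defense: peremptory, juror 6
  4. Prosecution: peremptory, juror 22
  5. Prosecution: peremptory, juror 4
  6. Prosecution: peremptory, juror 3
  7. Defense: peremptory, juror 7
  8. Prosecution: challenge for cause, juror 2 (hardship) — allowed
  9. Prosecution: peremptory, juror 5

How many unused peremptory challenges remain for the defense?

6

Defense allotment: 8 base + 2 multi-party = 10.
Defense peremptories used: #9, #15, #6, #7 — 4.
Remaining: 10 − 4 = 6.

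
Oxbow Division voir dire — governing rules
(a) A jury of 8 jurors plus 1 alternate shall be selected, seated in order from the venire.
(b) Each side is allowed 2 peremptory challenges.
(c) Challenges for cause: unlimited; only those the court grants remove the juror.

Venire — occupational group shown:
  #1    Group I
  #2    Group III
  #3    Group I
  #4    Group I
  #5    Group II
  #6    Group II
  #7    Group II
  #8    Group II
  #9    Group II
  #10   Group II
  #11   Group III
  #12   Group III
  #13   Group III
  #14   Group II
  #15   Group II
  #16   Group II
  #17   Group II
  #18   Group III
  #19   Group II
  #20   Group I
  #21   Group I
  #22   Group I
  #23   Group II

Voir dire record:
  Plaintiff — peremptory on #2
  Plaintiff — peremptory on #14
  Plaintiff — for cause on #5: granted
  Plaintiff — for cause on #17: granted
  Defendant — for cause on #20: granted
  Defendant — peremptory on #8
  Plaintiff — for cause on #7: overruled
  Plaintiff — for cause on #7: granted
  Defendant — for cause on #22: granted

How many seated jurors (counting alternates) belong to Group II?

Removed: #2, #5, #7, #8, #14, #17, #20, #22.
Seated (9 incl. alternates): #1, #3, #4, #6, #9, #10, #11, #12, #13.
Of those, in Group II: #6, #9, #10 → 3.

3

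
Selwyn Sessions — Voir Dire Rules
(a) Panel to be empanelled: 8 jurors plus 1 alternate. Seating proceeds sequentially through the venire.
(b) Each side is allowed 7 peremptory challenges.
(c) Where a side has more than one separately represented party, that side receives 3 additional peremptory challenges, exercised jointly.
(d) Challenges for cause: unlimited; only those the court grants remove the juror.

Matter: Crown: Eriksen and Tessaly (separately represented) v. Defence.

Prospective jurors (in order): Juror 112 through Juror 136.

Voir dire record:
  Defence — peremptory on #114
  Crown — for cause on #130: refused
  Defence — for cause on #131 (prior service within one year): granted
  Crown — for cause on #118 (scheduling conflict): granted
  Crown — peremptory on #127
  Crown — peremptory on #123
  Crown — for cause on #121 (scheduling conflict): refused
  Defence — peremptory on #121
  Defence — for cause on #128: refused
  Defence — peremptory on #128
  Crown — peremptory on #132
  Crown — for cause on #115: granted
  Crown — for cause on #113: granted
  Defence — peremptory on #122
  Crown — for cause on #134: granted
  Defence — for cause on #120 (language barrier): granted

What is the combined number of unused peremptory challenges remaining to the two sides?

Crown allotment: 7 base + 3 multi-party = 10. Defence allotment: 7.
Crown peremptories used: #127, #123, #132 — 3 (for-cause on #130, #118, #121, #115, #113, #134 don't count).
Defence peremptories used: #114, #121, #128, #122 — 4 (for-cause on #131, #128, #120 don't count).
Remaining: (10 − 3) + (7 − 4) = 10.

10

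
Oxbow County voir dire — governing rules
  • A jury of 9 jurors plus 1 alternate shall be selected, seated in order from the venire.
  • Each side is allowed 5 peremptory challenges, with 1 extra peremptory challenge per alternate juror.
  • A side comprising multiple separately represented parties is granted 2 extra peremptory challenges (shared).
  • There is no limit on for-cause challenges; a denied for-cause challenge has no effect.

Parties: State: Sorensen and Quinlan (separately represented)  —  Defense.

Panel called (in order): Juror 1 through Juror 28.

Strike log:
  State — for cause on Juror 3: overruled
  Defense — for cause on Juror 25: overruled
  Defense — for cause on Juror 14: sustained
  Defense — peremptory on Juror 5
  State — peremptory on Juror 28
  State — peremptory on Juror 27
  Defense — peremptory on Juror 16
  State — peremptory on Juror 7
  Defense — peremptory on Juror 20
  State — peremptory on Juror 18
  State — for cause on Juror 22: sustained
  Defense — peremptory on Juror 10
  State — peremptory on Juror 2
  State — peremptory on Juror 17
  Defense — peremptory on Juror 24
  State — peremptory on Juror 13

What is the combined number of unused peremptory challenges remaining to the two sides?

2

State allotment: 5 base + 1 × 1 alternate + 2 multi-party = 8. Defense allotment: 5 base + 1 × 1 alternate = 6.
State peremptories used: #28, #27, #7, #18, #2, #17, #13 — 7 (for-cause on #3, #22 don't count).
Defense peremptories used: #5, #16, #20, #10, #24 — 5 (for-cause on #25, #14 don't count).
Remaining: (8 − 7) + (6 − 5) = 2.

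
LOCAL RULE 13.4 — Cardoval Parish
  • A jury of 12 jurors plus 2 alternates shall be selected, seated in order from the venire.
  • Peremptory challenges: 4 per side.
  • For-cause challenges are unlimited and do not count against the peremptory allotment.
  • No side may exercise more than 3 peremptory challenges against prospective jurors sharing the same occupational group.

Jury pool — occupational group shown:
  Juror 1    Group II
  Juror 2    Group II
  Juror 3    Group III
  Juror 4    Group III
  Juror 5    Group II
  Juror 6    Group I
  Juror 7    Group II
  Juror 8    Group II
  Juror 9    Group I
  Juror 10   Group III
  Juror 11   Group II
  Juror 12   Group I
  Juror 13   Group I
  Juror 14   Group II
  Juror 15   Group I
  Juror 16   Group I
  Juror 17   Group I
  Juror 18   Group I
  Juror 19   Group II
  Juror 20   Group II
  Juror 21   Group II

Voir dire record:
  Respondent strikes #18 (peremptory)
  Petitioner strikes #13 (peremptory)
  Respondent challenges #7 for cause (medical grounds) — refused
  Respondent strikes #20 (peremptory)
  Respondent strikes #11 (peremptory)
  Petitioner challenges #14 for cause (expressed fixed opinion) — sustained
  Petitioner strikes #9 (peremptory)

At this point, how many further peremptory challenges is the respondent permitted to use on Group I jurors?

Respondent peremptories so far: #18, #20, #11 — 3 of 4 used, 1 left overall.
Against Group I: #18 — 1 used; per-group cap 3 leaves 2.
Binding limit: min(1, 2) = 1.

1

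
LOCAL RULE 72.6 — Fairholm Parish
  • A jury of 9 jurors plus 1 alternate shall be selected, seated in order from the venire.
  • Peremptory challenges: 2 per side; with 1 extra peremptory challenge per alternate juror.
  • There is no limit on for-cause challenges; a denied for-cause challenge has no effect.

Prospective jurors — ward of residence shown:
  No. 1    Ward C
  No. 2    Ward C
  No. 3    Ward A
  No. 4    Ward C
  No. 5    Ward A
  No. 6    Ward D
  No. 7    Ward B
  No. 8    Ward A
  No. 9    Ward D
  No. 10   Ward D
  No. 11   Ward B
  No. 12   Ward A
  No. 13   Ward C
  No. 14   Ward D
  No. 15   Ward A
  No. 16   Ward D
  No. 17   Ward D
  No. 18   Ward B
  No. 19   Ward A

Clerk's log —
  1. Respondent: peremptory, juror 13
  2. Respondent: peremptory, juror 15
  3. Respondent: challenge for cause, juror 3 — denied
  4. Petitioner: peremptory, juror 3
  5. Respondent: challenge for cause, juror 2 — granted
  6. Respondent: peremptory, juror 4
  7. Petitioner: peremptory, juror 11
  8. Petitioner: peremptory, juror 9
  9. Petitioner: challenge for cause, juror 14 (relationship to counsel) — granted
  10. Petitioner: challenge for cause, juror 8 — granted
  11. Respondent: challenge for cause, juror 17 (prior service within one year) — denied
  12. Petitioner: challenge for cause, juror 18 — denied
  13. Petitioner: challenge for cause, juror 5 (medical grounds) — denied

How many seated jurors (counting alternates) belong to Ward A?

3

Removed: #2, #3, #4, #8, #9, #11, #13, #14, #15.
Seated (10 incl. alternates): #1, #5, #6, #7, #10, #12, #16, #17, #18, #19.
Of those, in Ward A: #5, #12, #19 → 3.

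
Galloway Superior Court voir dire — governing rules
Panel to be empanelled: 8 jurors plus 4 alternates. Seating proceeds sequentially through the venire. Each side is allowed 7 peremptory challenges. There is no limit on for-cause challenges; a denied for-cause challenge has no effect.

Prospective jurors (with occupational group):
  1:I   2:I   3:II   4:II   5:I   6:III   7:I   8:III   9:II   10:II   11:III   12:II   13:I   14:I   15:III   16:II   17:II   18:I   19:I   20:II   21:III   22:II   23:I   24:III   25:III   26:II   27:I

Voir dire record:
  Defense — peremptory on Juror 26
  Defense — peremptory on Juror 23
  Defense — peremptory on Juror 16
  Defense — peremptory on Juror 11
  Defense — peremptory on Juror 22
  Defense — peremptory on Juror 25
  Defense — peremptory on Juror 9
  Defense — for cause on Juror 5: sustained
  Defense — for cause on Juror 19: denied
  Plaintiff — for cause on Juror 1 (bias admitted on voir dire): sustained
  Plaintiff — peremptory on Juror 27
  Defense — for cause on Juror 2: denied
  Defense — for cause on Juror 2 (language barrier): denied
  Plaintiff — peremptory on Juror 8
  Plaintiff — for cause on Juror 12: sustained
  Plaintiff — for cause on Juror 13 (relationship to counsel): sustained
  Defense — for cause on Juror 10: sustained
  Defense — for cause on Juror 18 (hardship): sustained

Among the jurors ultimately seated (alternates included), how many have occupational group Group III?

Removed: #1, #5, #8, #9, #10, #11, #12, #13, #16, #18, #22, #23, #25, #26, #27.
Seated (12 incl. alternates): #2, #3, #4, #6, #7, #14, #15, #17, #19, #20, #21, #24.
Of those, in Group III: #6, #15, #21, #24 → 4.

4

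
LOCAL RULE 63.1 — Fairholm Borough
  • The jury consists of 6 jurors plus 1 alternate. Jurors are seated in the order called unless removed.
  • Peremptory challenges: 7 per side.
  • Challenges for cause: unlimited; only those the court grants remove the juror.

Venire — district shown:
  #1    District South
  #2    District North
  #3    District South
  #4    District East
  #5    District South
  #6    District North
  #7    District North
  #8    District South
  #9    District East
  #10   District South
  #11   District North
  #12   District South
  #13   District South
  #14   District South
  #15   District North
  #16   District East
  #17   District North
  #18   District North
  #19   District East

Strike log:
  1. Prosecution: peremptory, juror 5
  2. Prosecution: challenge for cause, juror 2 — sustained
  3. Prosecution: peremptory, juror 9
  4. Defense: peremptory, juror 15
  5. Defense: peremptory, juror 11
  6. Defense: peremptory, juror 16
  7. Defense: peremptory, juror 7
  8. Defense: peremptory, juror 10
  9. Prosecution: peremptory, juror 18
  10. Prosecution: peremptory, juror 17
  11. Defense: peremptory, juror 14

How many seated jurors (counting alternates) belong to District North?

Removed: #2, #5, #7, #9, #10, #11, #14, #15, #16, #17, #18.
Seated (7 incl. alternates): #1, #3, #4, #6, #8, #12, #13.
Of those, in District North: #6 → 1.

1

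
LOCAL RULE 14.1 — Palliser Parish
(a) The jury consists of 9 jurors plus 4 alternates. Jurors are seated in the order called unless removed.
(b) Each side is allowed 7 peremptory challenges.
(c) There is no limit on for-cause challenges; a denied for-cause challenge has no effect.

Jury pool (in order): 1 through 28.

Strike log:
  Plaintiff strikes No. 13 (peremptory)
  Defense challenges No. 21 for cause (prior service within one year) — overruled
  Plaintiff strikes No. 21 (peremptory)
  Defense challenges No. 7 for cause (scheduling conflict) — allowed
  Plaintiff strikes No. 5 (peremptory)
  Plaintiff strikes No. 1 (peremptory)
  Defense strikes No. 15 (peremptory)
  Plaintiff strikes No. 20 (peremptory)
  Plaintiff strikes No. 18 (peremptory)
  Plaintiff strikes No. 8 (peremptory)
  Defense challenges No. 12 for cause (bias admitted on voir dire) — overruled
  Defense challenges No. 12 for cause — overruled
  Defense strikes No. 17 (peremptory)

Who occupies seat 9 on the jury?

14

Removed: #1, #5, #7, #8, #13, #15, #17, #18, #20, #21. (#12 stays — for-cause denied.)
Filling seats in venire order through position 9: #2, #3, #4, #6, #9, #10, #11, #12, #14.
So seat 9 is #14.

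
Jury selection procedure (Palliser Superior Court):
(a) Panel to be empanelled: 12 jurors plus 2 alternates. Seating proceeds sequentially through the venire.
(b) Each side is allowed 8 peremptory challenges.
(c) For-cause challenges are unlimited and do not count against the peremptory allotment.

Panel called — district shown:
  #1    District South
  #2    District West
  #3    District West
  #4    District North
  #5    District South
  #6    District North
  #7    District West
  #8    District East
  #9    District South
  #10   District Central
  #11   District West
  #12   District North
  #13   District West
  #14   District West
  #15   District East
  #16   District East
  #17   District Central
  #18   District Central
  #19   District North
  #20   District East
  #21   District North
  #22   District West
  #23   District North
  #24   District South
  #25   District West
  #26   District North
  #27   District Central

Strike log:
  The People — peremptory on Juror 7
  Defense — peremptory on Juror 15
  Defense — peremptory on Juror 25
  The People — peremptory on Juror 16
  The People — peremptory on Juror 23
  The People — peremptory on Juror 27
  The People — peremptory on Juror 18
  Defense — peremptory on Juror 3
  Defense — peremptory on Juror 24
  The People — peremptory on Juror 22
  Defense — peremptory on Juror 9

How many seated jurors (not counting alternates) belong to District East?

1

Removed: #3, #7, #9, #15, #16, #18, #22, #23, #24, #25, #27.
Seated jurors 1–12: #1, #2, #4, #5, #6, #8, #10, #11, #12, #13, #14, #17 (alternates #19, #20 not counted).
Of those, in District East: #8 → 1.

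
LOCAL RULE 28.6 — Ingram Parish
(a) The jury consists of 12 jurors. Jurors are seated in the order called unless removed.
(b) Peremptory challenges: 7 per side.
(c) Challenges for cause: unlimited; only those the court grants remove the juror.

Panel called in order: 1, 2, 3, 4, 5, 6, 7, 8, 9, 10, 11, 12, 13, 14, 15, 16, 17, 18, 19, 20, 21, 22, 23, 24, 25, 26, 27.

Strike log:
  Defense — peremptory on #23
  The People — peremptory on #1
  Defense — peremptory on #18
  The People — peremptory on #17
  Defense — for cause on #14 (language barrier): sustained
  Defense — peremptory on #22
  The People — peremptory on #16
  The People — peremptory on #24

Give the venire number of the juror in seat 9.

10

Removed: #1, #14, #16, #17, #18, #22, #23, #24.
Seating in order: seats 1–12 → #2, #3, #4, #5, #6, #7, #8, #9, #10, #11, #12, #13.
So seat 9 is #10.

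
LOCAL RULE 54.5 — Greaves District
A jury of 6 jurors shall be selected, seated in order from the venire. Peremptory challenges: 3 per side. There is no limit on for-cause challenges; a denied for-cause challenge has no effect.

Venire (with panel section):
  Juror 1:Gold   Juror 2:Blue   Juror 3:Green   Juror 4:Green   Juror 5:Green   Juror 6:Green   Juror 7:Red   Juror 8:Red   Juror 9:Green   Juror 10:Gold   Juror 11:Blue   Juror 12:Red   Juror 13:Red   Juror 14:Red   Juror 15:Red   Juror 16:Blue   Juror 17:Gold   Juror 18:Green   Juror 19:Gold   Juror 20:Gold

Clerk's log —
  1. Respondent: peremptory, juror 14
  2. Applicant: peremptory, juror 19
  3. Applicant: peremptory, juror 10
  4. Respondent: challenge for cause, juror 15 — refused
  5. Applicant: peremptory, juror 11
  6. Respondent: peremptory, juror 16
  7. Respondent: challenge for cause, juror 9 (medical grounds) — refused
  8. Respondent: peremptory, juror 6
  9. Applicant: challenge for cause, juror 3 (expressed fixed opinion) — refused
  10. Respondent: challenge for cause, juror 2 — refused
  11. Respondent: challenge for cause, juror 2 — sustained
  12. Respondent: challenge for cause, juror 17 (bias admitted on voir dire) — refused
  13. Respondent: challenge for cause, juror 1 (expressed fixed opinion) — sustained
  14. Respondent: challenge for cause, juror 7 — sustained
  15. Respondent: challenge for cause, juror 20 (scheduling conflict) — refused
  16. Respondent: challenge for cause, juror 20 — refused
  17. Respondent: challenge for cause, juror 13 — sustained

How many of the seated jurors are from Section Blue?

0

Removed: #1, #2, #6, #7, #10, #11, #13, #14, #16, #19.
Seated jurors 1–6: #3, #4, #5, #8, #9, #12.
None of those are in Section Blue → 0.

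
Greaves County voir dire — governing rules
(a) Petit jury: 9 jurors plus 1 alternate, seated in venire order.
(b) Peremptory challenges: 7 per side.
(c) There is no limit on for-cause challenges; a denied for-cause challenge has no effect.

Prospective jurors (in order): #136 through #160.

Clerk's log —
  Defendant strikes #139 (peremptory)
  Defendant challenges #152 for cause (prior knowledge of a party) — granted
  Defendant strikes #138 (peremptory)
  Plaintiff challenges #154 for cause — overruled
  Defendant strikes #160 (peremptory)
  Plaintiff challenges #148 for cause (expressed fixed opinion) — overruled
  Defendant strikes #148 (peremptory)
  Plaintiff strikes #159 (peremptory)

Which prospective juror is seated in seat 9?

146

Removed: #138, #139, #148, #152, #159, #160. (#154 stays — for-cause denied.)
Seating in order: seats 1–9 → #136, #137, #140, #141, #142, #143, #144, #145, #146; alternates → #147.
So seat 9 is #146.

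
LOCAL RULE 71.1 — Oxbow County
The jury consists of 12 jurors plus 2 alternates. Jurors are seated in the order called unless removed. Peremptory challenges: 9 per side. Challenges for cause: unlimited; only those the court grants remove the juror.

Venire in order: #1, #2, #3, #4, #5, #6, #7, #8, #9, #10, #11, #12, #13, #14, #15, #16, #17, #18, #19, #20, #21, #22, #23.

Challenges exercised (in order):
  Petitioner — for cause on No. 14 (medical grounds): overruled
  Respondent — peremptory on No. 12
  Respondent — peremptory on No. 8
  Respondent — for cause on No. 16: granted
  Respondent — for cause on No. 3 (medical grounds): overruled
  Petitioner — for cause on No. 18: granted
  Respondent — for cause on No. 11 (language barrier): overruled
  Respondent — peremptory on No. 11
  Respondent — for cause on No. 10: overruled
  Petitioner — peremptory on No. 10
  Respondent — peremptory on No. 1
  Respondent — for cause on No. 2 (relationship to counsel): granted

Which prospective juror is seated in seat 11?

19

Removed: #1, #2, #8, #10, #11, #12, #16, #18. (#3, #14 stay — for-cause denied.)
Seating in order: seats 1–12 → #3, #4, #5, #6, #7, #9, #13, #14, #15, #17, #19, #20; alternates → #21, #22.
So seat 11 is #19.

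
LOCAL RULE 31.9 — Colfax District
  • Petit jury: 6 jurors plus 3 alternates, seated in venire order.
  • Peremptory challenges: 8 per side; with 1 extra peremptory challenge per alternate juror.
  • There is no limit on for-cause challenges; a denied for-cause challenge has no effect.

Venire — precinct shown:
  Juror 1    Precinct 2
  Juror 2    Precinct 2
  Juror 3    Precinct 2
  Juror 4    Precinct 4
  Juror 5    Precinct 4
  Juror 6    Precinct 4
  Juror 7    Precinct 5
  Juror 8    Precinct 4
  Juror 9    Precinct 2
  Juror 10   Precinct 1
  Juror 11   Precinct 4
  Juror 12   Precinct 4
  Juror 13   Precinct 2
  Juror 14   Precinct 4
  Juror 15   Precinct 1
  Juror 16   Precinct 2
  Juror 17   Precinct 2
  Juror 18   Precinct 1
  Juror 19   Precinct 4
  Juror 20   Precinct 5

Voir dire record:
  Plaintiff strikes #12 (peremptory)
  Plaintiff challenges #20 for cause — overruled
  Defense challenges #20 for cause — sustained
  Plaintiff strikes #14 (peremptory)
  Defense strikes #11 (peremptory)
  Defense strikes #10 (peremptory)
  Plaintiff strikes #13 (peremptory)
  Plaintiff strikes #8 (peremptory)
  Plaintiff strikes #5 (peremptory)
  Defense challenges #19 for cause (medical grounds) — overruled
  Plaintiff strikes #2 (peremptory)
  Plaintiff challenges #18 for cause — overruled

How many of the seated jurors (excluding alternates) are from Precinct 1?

0

Removed: #2, #5, #8, #10, #11, #12, #13, #14, #20.
Seated jurors 1–6: #1, #3, #4, #6, #7, #9 (alternates #15, #16, #17 not counted).
None of those are in Precinct 1 → 0.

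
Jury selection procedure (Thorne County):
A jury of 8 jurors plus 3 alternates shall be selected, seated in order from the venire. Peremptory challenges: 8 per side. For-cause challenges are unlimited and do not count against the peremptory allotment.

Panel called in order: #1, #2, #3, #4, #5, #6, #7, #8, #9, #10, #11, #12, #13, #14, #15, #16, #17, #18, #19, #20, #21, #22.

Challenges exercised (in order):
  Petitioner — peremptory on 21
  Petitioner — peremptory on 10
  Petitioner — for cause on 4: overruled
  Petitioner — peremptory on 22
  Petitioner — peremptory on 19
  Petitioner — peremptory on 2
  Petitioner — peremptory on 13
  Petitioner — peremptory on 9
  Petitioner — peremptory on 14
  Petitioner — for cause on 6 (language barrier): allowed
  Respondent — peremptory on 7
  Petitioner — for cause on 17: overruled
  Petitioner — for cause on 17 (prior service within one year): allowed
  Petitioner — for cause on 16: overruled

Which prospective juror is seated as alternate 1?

Removed: #2, #6, #7, #9, #10, #13, #14, #17, #19, #21, #22. (#4, #16 stay — for-cause denied.)
Seating in order: seats 1–8 → #1, #3, #4, #5, #8, #11, #12, #15; alternates → #16, #18, #20.
So alternate 1 is #16.

16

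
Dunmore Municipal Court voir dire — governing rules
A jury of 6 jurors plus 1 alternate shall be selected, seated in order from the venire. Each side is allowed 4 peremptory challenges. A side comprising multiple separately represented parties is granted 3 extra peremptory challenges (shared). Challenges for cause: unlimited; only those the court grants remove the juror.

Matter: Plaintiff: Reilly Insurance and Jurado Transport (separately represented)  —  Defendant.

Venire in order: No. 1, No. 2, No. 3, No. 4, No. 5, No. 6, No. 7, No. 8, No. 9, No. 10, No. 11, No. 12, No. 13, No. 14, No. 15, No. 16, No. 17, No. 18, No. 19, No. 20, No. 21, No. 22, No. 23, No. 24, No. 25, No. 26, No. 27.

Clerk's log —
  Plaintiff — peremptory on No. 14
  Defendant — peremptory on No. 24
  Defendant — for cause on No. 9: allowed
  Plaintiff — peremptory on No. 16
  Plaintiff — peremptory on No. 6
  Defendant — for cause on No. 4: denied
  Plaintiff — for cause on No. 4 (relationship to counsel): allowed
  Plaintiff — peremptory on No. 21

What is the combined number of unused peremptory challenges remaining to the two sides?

Plaintiff allotment: 4 base + 3 multi-party = 7. Defendant allotment: 4.
Plaintiff peremptories used: #14, #16, #6, #21 — 4 (the for-cause on #4 doesn't count).
Defendant peremptories used: #24 — 1 (for-cause on #9, #4 don't count).
Remaining: (7 − 4) + (4 − 1) = 6.

6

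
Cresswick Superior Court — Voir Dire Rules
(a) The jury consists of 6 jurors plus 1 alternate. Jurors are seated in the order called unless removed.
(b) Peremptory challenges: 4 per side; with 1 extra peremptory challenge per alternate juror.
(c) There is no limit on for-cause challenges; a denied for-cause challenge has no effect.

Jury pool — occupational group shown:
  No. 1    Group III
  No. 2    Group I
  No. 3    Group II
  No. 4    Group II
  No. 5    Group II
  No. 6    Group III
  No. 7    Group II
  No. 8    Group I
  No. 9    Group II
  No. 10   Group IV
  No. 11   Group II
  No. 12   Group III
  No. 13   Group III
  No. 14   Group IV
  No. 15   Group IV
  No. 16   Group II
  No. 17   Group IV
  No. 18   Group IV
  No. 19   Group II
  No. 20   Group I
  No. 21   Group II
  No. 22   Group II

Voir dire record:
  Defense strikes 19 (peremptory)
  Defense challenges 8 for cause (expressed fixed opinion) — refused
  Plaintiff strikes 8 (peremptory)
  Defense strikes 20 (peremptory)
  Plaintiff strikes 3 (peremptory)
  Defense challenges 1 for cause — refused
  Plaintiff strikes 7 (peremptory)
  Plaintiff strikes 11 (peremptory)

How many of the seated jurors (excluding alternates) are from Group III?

2

Removed: #3, #7, #8, #11, #19, #20.
Seated jurors 1–6: #1, #2, #4, #5, #6, #9 (alternates #10 not counted).
Of those, in Group III: #1, #6 → 2.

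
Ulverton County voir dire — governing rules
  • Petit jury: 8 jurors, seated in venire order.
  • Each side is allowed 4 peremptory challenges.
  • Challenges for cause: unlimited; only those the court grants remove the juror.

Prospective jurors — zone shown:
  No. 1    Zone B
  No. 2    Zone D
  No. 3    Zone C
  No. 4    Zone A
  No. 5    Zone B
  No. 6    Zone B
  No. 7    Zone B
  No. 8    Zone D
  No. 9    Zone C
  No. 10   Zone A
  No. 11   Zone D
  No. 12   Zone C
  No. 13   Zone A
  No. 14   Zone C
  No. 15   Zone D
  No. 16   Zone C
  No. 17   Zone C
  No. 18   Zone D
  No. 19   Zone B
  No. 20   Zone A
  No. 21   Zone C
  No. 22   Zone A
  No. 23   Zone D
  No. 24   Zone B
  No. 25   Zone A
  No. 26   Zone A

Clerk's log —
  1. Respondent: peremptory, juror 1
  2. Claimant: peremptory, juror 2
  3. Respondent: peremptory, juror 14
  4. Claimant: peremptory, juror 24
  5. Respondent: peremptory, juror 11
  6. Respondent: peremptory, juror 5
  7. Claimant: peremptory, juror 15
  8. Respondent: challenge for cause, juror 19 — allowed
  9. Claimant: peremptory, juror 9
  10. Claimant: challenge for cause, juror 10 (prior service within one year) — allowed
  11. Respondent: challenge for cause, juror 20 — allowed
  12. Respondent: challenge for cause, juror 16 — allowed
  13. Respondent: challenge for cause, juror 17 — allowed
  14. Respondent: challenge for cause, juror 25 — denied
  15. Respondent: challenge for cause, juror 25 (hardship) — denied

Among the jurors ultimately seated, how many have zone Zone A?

2

Removed: #1, #2, #5, #9, #10, #11, #14, #15, #16, #17, #19, #20, #24.
Seated jurors 1–8: #3, #4, #6, #7, #8, #12, #13, #18.
Of those, in Zone A: #4, #13 → 2.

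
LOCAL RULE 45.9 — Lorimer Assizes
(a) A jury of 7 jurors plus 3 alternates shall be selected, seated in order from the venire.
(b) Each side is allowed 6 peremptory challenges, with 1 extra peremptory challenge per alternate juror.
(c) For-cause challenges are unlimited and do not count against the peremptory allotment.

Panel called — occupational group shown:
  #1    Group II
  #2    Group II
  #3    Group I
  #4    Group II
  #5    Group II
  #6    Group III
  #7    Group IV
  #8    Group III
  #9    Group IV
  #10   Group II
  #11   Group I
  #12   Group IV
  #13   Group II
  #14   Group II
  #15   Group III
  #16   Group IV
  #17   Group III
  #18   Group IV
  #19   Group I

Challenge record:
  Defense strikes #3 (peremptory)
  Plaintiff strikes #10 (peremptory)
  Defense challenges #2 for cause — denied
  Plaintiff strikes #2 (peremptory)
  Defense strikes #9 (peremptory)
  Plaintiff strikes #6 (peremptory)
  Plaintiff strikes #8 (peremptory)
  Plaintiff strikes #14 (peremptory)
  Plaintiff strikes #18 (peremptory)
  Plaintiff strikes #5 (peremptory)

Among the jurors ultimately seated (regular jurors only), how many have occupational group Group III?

Removed: #2, #3, #5, #6, #8, #9, #10, #14, #18.
Seated jurors 1–7: #1, #4, #7, #11, #12, #13, #15 (alternates #16, #17, #19 not counted).
Of those, in Group III: #15 → 1.

1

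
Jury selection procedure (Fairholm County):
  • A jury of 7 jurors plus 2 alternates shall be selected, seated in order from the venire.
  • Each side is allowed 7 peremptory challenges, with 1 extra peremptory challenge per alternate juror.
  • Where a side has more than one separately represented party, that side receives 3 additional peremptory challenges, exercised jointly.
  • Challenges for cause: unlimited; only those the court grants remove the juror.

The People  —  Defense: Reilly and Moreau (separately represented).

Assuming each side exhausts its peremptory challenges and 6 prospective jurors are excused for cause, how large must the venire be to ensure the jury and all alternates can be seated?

36

Seats to fill: 7 + 2 alternates = 9.
Peremptories — The People: 7 + 1×2 = 9; Defense: 7 + 1×2 + 3 = 12; total 21.
For-cause removals: 6.
Minimum venire: 9 + 21 + 6 = 36.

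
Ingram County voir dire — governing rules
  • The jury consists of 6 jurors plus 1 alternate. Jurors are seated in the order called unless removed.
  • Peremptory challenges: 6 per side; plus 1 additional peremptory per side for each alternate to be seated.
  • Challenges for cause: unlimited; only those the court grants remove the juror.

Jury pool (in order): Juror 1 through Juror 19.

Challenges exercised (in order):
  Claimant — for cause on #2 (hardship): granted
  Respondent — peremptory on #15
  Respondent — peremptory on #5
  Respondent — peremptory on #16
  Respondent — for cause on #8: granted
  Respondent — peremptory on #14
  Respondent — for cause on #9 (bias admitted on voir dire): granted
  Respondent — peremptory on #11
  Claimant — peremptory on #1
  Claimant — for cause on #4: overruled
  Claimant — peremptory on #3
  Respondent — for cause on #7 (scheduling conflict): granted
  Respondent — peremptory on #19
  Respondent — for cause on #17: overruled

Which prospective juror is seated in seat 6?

17

Removed: #1, #2, #3, #5, #7, #8, #9, #11, #14, #15, #16, #19. (#4, #17 stay — for-cause denied.)
Filling seats in venire order through position 6: #4, #6, #10, #12, #13, #17.
So seat 6 is #17.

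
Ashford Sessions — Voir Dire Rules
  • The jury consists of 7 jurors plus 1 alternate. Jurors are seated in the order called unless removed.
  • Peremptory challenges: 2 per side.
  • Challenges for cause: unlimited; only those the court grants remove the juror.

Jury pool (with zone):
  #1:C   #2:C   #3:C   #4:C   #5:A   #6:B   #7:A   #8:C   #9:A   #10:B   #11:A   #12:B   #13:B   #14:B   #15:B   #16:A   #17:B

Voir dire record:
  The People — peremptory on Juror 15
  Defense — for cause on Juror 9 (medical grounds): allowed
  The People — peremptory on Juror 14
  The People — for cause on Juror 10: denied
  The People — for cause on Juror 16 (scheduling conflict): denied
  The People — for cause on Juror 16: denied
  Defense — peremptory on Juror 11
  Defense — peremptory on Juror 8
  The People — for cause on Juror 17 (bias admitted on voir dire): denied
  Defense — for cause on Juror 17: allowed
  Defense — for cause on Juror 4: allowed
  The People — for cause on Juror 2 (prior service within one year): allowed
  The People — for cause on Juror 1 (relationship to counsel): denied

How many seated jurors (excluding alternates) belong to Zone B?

3

Removed: #2, #4, #8, #9, #11, #14, #15, #17.
Seated jurors 1–7: #1, #3, #5, #6, #7, #10, #12 (alternates #13 not counted).
Of those, in Zone B: #6, #10, #12 → 3.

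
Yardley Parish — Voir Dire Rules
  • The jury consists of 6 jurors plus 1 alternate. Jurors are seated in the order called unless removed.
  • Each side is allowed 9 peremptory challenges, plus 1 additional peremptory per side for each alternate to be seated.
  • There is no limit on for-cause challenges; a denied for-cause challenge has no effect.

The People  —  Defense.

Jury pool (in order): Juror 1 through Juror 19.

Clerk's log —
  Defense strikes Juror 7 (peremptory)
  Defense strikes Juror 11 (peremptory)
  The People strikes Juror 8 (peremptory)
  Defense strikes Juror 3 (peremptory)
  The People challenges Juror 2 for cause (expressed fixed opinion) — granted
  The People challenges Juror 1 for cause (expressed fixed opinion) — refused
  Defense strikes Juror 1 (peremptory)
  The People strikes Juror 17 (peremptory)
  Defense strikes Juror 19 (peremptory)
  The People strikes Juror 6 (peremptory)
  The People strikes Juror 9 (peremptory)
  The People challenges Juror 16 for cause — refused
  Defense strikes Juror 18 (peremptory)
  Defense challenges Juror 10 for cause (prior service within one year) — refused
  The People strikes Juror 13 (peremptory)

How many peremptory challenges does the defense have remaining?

4

Defense allotment: 9 base + 1 × 1 alternate = 10.
Defense peremptories used: #7, #11, #3, #1, #19, #18 — 6 (the for-cause on #10 doesn't count).
Remaining: 10 − 6 = 4.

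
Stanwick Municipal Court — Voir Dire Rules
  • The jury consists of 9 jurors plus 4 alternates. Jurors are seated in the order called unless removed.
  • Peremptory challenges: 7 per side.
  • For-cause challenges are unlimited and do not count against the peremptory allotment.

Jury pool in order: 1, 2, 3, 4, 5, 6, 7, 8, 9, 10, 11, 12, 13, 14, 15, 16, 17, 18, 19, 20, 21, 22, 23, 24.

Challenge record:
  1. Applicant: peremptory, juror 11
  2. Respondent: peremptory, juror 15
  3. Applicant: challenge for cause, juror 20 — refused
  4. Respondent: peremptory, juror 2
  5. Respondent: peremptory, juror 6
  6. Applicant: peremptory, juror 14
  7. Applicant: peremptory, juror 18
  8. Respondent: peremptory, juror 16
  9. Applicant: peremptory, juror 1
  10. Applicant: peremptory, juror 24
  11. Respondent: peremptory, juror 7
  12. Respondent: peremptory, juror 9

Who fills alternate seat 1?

20

Removed: #1, #2, #6, #7, #9, #11, #14, #15, #16, #18, #24. (#20 stays — for-cause denied.)
Seating in order: seats 1–9 → #3, #4, #5, #8, #10, #12, #13, #17, #19; alternates → #20, #21, #22, #23.
So alternate 1 is #20.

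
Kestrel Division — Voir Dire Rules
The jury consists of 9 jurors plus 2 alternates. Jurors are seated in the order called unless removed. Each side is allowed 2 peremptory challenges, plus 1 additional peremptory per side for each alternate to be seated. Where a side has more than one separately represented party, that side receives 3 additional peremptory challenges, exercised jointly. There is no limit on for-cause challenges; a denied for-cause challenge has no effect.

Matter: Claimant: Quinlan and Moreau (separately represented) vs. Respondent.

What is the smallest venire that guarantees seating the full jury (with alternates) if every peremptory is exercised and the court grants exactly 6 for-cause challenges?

28

Seats to fill: 9 + 2 alternates = 11.
Peremptories — Claimant: 2 + 1×2 + 3 = 7; Respondent: 2 + 1×2 = 4; total 11.
For-cause removals: 6.
Minimum venire: 11 + 11 + 6 = 28.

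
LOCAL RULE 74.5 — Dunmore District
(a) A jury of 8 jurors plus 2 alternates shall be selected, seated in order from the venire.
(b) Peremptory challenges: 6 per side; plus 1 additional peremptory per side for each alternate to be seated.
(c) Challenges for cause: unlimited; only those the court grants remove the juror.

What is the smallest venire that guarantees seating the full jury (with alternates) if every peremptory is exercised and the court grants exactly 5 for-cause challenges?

31

Seats to fill: 8 + 2 alternates = 10.
Peremptories: 6 + 1×2 = 8 per side × 2 sides = 16.
For-cause removals: 5.
Minimum venire: 10 + 16 + 5 = 31.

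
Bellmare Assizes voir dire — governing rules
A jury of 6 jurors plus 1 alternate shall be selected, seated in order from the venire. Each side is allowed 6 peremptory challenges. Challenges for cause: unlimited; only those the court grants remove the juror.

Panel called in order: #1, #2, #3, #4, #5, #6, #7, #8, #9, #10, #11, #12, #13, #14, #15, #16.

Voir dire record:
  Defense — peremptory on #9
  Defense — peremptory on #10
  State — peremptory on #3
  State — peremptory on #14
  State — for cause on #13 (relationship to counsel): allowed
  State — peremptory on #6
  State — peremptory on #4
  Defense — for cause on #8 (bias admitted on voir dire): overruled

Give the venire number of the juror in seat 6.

11

Removed: #3, #4, #6, #9, #10, #13, #14. (#8 stays — for-cause denied.)
Seating in order: seats 1–6 → #1, #2, #5, #7, #8, #11; alternates → #12.
So seat 6 is #11.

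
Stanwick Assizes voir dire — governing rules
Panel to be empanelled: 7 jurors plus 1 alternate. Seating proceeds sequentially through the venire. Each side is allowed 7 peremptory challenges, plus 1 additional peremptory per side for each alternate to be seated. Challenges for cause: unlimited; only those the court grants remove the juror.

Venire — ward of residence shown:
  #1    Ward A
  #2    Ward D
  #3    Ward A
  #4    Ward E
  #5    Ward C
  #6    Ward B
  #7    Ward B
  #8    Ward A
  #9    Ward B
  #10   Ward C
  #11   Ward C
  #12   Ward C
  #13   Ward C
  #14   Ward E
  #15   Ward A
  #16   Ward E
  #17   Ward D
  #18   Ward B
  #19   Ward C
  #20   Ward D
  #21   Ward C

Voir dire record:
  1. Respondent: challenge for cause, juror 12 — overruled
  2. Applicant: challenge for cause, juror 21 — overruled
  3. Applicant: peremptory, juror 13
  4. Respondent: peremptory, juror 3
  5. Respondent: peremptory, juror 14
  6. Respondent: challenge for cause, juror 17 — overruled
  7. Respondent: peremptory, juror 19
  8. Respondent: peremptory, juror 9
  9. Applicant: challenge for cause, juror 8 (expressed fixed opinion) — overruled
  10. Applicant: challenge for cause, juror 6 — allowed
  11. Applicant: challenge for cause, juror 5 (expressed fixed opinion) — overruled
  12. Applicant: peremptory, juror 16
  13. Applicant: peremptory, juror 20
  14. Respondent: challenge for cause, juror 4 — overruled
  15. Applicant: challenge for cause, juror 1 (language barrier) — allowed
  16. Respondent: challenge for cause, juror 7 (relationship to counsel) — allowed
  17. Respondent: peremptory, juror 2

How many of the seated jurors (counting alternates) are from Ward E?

Removed: #1, #2, #3, #6, #7, #9, #13, #14, #16, #19, #20.
Seated (8 incl. alternates): #4, #5, #8, #10, #11, #12, #15, #17.
Of those, in Ward E: #4 → 1.

1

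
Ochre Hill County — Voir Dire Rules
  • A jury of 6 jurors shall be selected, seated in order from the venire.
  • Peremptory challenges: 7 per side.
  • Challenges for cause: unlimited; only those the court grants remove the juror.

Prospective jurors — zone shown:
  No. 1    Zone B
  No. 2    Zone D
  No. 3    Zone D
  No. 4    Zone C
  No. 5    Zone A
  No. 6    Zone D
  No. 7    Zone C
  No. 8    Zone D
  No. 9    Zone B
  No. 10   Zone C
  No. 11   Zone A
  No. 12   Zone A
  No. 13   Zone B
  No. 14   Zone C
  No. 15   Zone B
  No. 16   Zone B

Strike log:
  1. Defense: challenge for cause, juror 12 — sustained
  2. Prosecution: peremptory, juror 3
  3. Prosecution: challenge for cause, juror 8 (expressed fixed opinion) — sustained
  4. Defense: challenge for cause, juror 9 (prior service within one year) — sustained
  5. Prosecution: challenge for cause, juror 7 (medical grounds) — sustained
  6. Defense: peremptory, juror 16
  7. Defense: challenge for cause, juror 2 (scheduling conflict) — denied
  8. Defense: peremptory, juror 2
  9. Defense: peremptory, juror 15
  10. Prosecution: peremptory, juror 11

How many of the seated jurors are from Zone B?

2

Removed: #2, #3, #7, #8, #9, #11, #12, #15, #16.
Seated jurors 1–6: #1, #4, #5, #6, #10, #13.
Of those, in Zone B: #1, #13 → 2.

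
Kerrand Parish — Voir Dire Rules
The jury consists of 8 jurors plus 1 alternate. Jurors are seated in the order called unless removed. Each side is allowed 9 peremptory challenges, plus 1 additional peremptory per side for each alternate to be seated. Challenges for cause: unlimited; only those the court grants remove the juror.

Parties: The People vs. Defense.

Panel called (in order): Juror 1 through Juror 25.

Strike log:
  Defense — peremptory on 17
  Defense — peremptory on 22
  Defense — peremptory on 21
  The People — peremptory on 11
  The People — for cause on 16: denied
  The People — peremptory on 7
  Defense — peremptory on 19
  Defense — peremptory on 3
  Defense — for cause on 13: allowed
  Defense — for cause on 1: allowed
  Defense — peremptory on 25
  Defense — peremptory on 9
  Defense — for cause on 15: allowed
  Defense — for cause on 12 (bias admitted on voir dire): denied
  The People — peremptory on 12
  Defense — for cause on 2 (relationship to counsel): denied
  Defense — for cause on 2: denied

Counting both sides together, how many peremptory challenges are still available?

The People allotment: 9 base + 1 × 1 alternate = 10. Defense allotment: 9 base + 1 × 1 alternate = 10.
The People peremptories used: #11, #7, #12 — 3 (the for-cause on #16 doesn't count).
Defense peremptories used: #17, #22, #21, #19, #3, #25, #9 — 7 (for-cause on #13, #1, #15, #12, #2, #2 don't count).
Remaining: (10 − 3) + (10 − 7) = 10.

10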